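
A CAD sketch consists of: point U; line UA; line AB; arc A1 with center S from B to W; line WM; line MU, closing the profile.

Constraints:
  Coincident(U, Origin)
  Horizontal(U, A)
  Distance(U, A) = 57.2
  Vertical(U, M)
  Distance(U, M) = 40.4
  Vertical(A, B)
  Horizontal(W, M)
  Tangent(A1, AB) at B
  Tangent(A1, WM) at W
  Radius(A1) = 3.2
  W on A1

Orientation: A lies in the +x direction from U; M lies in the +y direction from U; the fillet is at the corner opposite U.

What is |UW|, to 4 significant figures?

67.44

The virtual corner opposite U is at (57.20, 40.40). Tangency of A1 to AB means the radius SB is perpendicular to AB and the tangent condition forces SW to be normal to WM, with radius 3.2, so the center S sits 3.2 in from both sides at S = (54.00, 37.20). That places the tangent points at B = (57.20, 37.20) on AB and W = (54.00, 40.40) on WM. Then |UW| = |W − U| = 67.44.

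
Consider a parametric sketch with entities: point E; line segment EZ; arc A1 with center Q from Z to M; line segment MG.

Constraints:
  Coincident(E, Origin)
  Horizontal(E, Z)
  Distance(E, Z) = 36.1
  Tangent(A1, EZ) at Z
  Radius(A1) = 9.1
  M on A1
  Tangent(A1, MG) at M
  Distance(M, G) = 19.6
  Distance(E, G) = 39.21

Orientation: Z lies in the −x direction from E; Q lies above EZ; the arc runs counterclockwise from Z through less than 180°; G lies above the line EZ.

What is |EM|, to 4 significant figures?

28.46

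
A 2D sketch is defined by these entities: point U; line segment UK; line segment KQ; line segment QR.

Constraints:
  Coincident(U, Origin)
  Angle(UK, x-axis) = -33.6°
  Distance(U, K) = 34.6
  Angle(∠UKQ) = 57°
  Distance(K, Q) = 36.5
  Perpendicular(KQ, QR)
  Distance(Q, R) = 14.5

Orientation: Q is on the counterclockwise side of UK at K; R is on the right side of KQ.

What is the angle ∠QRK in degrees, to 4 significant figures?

68.33°

U is at the origin; UK runs at -33.6° with length 34.6, so K = 34.6·(cos -33.6°, sin -33.6°) = (28.82, -19.15). ∠UKQ = 57.0°, so KQ runs at -33.6° + (180° − 57.0°) = 89.40° from the x-axis; with |KQ| = 36.5, Q = K + 36.5·(cos 89.40°, sin 89.40°) = (29.20, 17.35). The perpendicularity gives QR at right angles to KQ; with |QR| = 14.5 on the right of KQ, R = Q + 14.5·(0.9999, -0.01047) = (43.70, 17.20). Then cos ∠QRK = RQ·RK / (|RQ||RK|), giving 68.33°.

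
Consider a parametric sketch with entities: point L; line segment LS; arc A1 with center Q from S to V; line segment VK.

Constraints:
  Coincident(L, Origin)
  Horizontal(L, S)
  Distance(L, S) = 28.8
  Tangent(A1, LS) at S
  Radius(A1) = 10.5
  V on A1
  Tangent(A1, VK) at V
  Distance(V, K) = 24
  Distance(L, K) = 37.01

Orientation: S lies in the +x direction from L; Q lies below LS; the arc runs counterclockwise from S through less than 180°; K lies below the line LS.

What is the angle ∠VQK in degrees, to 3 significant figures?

66.4°

Checks: |QV| = 10.50 ✓; ∠(QV, VK) = 90.00° ✓; |VK| = 24.00 ✓; |LK| = 37.01 ✓.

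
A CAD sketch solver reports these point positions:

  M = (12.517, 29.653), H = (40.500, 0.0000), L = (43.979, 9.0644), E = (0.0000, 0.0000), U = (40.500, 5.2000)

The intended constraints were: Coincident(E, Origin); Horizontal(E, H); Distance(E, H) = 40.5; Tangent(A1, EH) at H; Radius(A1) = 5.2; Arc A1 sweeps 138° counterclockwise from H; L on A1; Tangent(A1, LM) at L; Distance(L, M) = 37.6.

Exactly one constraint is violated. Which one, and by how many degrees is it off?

Tangent(A1, LM) at L — off by 8.80°.

E = (0.00, 0.00) ✓; E.y = 0.00, H.y = 0.00 ✓; |EH| = 40.50 ✓; ∠(UH, HE) = 90.00° ✓; |UH| = 5.200 ✓; bearing(U→L) − bearing(U→H) = 138.0° ✓; |UL| = 5.200 ✓; ∠(UL, LM) = 81.20° ✗; |LM| = 37.60 ✓.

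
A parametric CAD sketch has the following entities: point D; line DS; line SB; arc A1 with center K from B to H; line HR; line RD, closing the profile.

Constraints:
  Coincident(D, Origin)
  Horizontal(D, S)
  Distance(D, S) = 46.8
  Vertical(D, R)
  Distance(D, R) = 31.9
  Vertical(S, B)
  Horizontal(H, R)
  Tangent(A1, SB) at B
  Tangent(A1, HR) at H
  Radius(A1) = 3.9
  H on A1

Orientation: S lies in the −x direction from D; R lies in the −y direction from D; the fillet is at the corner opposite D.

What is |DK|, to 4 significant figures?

51.23

D is at the origin; D and S share the same y with |DS| = 46.8 and S on the −x side, so S = (-46.80, 0.000). D and R share the same x with |DR| = 31.9 and R on the −y side, so R = (0.000, -31.90). The virtual corner opposite D is at (-46.80, -31.90). The tangent condition forces KB to be normal to SB and since A1 is tangent to HR there, KH ⟂ HR, with radius 3.9, so the center K sits 3.9 in from both sides at K = (-42.90, -28.00). Then |DK| = |K − D| = 51.23.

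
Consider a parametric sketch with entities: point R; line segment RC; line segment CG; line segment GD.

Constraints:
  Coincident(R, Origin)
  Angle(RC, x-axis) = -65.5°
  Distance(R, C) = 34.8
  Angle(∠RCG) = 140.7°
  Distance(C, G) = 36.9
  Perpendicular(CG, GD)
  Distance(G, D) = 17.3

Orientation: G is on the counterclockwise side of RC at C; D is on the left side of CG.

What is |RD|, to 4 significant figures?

64.01

∠RCG = 140.7°, so CG runs at -65.5° + (180° − 140.7°) = -26.20° from the x-axis; with |CG| = 36.9, G = C + 36.9·(cos -26.20°, sin -26.20°) = (47.54, -47.96). CG is perpendicular to GD; with |GD| = 17.3 on the left of CG, D = G + 17.3·(0.4415, 0.8973) = (55.18, -32.44). Then |RD| = |D − R| = 64.01.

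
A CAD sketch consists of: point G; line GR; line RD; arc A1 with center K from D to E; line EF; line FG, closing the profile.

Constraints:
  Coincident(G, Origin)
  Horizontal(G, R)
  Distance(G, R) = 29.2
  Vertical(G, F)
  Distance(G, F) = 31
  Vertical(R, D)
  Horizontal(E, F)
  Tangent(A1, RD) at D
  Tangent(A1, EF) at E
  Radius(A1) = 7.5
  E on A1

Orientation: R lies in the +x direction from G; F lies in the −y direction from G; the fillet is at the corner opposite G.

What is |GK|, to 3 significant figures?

32.0

G is at the origin; G and R share the same y with |GR| = 29.2 and R on the +x side, so R = (29.2, 0.00). GF is vertical with |GF| = 31.0 and F on the −y side, so F = (0.00, -31.0). The virtual corner opposite G is at (29.2, -31.0). The tangent condition forces KD to be normal to RD and A1 meets EF tangentially, so KE is at right angles to EF, with radius 7.5, so the center K sits 7.5 in from both sides at K = (21.7, -23.5). Then |GK| = |K − G| = 32.0.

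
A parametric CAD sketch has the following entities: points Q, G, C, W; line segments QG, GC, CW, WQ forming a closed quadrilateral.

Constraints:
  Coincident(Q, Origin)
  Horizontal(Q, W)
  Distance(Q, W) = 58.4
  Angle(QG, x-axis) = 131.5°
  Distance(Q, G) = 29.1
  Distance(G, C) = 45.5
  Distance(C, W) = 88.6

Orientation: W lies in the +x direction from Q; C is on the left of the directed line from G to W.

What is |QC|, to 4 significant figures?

64.22

Checks: Q = (0.00, 0.00) ✓; |GC| = 45.50 ✓; |CW| = 88.60 ✓.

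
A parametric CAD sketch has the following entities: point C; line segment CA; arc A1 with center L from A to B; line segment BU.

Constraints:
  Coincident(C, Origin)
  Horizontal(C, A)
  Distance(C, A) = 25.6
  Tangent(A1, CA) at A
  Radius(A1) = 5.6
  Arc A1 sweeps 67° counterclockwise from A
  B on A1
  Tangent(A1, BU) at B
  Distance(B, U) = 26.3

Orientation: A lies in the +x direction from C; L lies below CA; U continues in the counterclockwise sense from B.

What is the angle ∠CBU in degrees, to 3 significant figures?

76.5°

C is at the origin; C and A share the same y with |CA| = 25.6 and A on the +x side, so A = (25.6, 0.00). A1 meets CA tangentially, so LA is at right angles to CA, so L = A + (0, -5.6) = (25.6, -5.60). On A1, A sits at bearing 90° from L; a 67° counterclockwise sweep puts B at bearing 157°, so B = L + 5.6·(cos 157°, sin 157°) = (20.4, -3.41). A1 meets BU tangentially, so LB is at right angles to BU, so BU runs along (−sin 157°, cos 157°); with |BU| = 26.3, U = (10.2, -27.6). Then cos ∠CBU = BC·BU / (|BC||BU|), giving 76.5°.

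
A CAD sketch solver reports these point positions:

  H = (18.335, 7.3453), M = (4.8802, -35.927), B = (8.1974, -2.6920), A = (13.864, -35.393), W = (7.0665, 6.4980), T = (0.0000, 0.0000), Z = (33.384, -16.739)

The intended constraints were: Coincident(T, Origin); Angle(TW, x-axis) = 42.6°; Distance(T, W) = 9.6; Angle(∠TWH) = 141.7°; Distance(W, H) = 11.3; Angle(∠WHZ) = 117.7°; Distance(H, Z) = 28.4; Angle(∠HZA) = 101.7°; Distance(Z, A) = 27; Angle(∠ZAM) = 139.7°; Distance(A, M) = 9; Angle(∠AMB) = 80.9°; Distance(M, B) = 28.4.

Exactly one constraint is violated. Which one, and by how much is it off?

Distance(M, B) = 28.4 — off by 5.00.

T = (0.00, 0.00) ✓; TW at 42.60° ✓; |TW| = 9.600 ✓; ∠TWH = 141.7° ✓; |WH| = 11.30 ✓; ∠WHZ = 117.7° ✓; |HZ| = 28.40 ✓; ∠HZA = 101.7° ✓; |ZA| = 27.00 ✓; ∠ZAM = 139.7° ✓; |AM| = 9.000 ✓; ∠AMB = 80.90° ✓; |MB| = 33.40 ✗.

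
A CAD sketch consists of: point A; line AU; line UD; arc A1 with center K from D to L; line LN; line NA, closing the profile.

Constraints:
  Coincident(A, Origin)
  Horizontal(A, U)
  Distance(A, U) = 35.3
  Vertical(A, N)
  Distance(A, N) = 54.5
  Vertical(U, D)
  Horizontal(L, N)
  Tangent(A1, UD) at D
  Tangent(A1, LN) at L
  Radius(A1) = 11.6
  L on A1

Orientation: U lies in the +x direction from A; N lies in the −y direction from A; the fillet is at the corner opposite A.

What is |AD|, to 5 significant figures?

55.556

A is at the origin; AU is horizontal with |AU| = 35.3 and U on the +x side, so U = (35.300, 0.0000). AN is vertical with |AN| = 54.5 and N on the −y side, so N = (0.0000, -54.500). The virtual corner opposite A is at (35.300, -54.500). The tangent condition forces KD to be normal to UD and A1 meets LN tangentially, so KL is at right angles to LN, with radius 11.6, so the center K sits 11.6 in from both sides at K = (23.700, -42.900). That places the tangent points at D = (35.300, -42.900) on UD and L = (23.700, -54.500) on LN. Then |AD| = |D − A| = 55.556.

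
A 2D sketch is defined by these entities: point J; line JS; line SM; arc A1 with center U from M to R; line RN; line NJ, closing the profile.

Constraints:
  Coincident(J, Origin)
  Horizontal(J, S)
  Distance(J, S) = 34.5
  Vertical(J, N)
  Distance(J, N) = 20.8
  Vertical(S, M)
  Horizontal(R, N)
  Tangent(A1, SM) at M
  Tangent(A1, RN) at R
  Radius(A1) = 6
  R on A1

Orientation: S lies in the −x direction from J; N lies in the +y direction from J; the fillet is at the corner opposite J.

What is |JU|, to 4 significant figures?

32.11

JN is vertical with |JN| = 20.8 and N on the +y side, so N = (0.000, 20.80). The virtual corner opposite J is at (-34.50, 20.80). Tangency of A1 to SM means the radius UM is perpendicular to SM and tangency of A1 to RN means the radius UR is perpendicular to RN, with radius 6.0, so the center U sits 6.0 in from both sides at U = (-28.50, 14.80). Then |JU| = |U − J| = 32.11.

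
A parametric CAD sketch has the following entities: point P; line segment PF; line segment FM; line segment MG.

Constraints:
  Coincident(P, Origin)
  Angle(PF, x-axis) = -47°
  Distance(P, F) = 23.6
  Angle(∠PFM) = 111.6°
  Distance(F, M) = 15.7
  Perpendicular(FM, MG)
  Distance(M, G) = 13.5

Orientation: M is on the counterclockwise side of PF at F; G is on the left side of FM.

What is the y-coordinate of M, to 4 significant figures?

-11.53

P is at the origin; PF runs at -47.0° with length 23.6, so F = 23.6·(cos -47.0°, sin -47.0°) = (16.10, -17.26). ∠PFM = 111.6°, so FM runs at -47.0° + (180° − 111.6°) = 21.40° from the x-axis; with |FM| = 15.7, M = F + 15.7·(cos 21.40°, sin 21.40°) = (30.71, -11.53). So M.y = -11.53.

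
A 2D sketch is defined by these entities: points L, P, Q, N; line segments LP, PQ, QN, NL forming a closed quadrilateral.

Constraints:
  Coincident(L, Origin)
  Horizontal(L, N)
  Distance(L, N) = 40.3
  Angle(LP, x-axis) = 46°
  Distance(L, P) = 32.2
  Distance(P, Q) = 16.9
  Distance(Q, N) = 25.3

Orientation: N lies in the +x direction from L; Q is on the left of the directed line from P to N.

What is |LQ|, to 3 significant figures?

46.6

Checks: |PQ| = 16.90 ✓; |QN| = 25.30 ✓.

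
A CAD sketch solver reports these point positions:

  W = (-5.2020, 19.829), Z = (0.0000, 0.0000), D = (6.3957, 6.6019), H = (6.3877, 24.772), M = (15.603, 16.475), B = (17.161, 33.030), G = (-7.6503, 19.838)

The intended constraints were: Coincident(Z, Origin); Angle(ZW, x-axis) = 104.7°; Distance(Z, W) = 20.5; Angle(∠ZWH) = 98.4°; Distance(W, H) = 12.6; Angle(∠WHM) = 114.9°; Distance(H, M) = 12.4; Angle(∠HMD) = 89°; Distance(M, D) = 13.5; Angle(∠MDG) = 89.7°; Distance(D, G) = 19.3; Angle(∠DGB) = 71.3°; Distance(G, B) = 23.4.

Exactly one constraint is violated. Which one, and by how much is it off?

Distance(G, B) = 23.4 — off by 4.70.

Z = (0.00, 0.00) ✓; ZW at 104.7° ✓; |ZW| = 20.50 ✓; ∠ZWH = 98.40° ✓; |WH| = 12.60 ✓; ∠WHM = 114.9° ✓; |HM| = 12.40 ✓; ∠HMD = 89.00° ✓; |MD| = 13.50 ✓; ∠MDG = 89.70° ✓; |DG| = 19.30 ✓; ∠DGB = 71.30° ✓; |GB| = 28.10 ✗.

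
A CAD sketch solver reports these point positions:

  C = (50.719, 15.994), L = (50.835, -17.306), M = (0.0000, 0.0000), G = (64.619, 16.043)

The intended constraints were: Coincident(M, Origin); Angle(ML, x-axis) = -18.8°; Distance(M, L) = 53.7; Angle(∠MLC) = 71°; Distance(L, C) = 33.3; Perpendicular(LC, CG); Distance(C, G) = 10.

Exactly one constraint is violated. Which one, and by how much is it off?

Distance(C, G) = 10 — off by 3.90.

M = (0.00, 0.00) ✓; ML at -18.80° ✓; |ML| = 53.70 ✓; ∠MLC = 71.00° ✓; |LC| = 33.30 ✓; ∠(LC, CG) = 90.00° ✓; |CG| = 13.90 ✗.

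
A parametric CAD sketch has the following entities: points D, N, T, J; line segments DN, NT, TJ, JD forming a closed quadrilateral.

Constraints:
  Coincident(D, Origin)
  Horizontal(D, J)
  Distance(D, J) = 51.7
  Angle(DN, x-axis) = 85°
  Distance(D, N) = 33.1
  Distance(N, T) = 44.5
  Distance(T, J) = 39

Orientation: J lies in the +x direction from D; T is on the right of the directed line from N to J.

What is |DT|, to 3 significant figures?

17.3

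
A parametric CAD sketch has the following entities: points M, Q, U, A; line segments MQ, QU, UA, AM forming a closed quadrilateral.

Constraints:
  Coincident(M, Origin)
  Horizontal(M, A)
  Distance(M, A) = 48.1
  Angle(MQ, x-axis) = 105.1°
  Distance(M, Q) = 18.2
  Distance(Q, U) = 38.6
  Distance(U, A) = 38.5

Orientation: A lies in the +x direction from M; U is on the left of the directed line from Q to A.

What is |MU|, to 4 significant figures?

45.50

Checks: |QU| = 38.60 ✓; |UA| = 38.50 ✓.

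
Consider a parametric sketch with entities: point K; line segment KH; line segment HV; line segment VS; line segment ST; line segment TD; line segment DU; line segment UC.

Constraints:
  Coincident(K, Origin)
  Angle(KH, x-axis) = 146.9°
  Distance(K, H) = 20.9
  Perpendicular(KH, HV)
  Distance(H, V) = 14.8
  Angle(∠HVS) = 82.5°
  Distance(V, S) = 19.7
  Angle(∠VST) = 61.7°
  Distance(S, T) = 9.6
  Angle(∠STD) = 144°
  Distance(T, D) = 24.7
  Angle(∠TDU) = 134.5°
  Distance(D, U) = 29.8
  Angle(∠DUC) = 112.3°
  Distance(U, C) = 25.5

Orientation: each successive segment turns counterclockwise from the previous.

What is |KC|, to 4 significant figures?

65.38

K is at the origin; KH runs at 146.9° with length 20.9, so H = (-17.51, 11.41). The perpendicularity gives HV at right angles to KH, so HV runs at -123.1°; with |HV| = 14.8, V = (-25.59, -0.9847). ∠HVS = 82.5° gives VS at -25.60° from the x-axis; with |VS| = 19.7, S = (-7.825, -9.497). ∠VST = 61.7° gives ST at 92.70° from the x-axis; with |ST| = 9.6, T = (-8.277, 0.09255). ∠STD = 144.0° gives TD at 128.7° from the x-axis; with |TD| = 24.7, D = (-23.72, 19.37). ∠TDU = 134.5° gives DU at 174.2° from the x-axis; with |DU| = 29.8, U = (-53.37, 22.38). ∠DUC = 112.3° gives UC at -118.1° from the x-axis; with |UC| = 25.5, C = (-65.38, -0.1136). Then |KC| = |C − K| = 65.38.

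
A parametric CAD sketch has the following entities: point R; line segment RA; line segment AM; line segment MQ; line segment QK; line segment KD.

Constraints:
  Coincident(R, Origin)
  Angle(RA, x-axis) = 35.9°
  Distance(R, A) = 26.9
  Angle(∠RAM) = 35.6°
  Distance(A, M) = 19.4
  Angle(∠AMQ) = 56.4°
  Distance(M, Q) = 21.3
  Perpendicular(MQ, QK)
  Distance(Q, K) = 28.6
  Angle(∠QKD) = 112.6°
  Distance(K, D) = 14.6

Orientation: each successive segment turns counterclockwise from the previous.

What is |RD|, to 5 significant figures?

45.101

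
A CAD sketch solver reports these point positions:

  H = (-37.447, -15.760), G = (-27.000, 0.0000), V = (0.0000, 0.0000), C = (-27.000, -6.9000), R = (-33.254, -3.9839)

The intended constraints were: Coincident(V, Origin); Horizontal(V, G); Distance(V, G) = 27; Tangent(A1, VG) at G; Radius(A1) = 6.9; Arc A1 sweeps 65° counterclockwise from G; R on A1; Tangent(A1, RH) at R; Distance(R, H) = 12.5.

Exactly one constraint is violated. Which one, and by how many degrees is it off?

Tangent(A1, RH) at R — off by 5.40°.

V = (0.00, 0.00) ✓; V.y = 0.00, G.y = 0.00 ✓; |VG| = 27.00 ✓; ∠(CG, GV) = 90.00° ✓; |CG| = 6.900 ✓; bearing(C→R) − bearing(C→G) = 65.00° ✓; |CR| = 6.900 ✓; ∠(CR, RH) = 84.60° ✗; |RH| = 12.50 ✓.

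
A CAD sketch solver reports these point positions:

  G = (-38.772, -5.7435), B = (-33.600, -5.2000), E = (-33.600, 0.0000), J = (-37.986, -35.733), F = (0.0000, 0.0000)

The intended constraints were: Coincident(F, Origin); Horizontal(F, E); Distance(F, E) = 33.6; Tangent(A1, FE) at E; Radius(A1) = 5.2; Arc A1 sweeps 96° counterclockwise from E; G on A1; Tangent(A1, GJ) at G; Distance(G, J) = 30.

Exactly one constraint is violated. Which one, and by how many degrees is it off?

Tangent(A1, GJ) at G — off by 4.50°.

F = (0.00, 0.00) ✓; F.y = 0.00, E.y = 0.00 ✓; |FE| = 33.60 ✓; ∠(BE, EF) = 90.00° ✓; |BE| = 5.200 ✓; bearing(B→G) − bearing(B→E) = 96.00° ✓; |BG| = 5.200 ✓; ∠(BG, GJ) = 94.50° ✗; |GJ| = 30.00 ✓.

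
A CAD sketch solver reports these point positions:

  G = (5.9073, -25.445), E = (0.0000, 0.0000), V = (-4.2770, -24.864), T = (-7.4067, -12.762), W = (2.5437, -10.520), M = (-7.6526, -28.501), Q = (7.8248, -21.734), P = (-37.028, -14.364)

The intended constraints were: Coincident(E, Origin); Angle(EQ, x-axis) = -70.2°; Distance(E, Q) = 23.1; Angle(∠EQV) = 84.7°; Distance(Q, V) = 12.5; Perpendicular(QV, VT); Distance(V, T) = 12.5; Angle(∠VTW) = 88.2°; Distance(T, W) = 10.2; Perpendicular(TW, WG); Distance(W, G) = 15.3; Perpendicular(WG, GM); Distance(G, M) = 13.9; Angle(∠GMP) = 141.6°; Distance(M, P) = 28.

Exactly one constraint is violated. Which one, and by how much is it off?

Distance(M, P) = 28 — off by 4.60.

E = (0.00, 0.00) ✓; EQ at -70.20° ✓; |EQ| = 23.10 ✓; ∠EQV = 84.70° ✓; |QV| = 12.50 ✓; ∠(QV, VT) = 90.00° ✓; |VT| = 12.50 ✓; ∠VTW = 88.20° ✓; |TW| = 10.20 ✓; ∠(TW, WG) = 90.00° ✓; |WG| = 15.30 ✓; ∠(WG, GM) = 90.00° ✓; |GM| = 13.90 ✓; ∠GMP = 141.6° ✓; |MP| = 32.60 ✗.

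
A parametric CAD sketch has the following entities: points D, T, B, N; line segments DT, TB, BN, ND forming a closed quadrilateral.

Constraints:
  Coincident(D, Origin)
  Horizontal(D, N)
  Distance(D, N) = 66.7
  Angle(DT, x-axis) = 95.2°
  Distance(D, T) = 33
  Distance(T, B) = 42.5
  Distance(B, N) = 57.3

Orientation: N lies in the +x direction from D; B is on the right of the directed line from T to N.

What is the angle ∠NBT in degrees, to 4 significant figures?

100.0°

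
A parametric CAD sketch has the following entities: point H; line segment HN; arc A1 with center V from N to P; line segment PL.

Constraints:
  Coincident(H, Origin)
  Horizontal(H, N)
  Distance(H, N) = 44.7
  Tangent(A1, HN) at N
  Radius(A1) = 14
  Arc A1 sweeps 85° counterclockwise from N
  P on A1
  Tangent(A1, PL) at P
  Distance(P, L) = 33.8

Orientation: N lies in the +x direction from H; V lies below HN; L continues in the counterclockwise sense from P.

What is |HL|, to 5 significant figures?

54.138

On A1, N sits at bearing 90° from V; an 85° counterclockwise sweep puts P at bearing 175°, so P = V + 14.0·(cos 175°, sin 175°) = (30.753, -12.780). Since A1 is tangent to PL there, VP ⟂ PL, so PL runs along (−sin 175°, cos 175°); with |PL| = 33.8, L = (27.807, -46.451). Then |HL| = |L − H| = 54.138.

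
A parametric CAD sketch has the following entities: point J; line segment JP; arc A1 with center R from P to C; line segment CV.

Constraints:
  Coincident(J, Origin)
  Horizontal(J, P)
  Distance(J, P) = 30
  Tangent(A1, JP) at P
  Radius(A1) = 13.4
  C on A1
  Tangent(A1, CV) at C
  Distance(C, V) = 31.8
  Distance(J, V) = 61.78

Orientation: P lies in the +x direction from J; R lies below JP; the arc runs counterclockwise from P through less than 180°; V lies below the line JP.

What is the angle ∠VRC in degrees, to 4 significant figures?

67.15°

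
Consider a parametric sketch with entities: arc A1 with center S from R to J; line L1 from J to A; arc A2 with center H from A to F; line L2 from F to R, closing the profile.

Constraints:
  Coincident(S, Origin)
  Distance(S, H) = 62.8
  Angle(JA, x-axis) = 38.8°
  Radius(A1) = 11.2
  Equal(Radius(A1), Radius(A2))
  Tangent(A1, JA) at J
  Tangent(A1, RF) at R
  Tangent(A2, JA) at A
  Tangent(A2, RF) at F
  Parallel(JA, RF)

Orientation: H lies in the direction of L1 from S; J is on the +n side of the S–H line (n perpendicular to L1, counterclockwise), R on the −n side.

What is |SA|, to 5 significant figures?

63.791

The slot axis is L1's direction at 38.8°, so u = (cos 38.8°, sin 38.8°) = (0.77934, 0.62660) and n = (−sin 38.8°, cos 38.8°) = (-0.62660, 0.77934). S is at the origin and H lies 62.8 along u from S, so H = 62.8·u = (48.942, 39.351). Tangency of A1 to both parallel lines with radius 11.2 puts J and R at S ± 11.2·n: J = (-7.0180, 8.7286), R = (7.0180, -8.7286). Equal radii place A and F the same way about H: A = H + 11.2·n = (41.924, 48.079), F = H − 11.2·n = (55.960, 30.622). Then |SA| = |A − S| = 63.791.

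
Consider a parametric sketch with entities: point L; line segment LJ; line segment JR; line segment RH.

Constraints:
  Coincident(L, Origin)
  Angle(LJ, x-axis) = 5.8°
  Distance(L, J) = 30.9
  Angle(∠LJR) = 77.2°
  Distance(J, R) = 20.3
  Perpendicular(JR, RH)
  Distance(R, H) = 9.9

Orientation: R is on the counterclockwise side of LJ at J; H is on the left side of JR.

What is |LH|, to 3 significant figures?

24.3

∠LJR = 77.2°, so JR runs at 5.8° + (180° − 77.2°) = 109° from the x-axis; with |JR| = 20.3, R = J + 20.3·(cos 109°, sin 109°) = (24.3, 22.4). The perpendicularity gives RH at right angles to JR; with |RH| = 9.9 on the left of JR, H = R + 9.9·(-0.948, -0.319) = (14.9, 19.2). Then |LH| = |H − L| = 24.3.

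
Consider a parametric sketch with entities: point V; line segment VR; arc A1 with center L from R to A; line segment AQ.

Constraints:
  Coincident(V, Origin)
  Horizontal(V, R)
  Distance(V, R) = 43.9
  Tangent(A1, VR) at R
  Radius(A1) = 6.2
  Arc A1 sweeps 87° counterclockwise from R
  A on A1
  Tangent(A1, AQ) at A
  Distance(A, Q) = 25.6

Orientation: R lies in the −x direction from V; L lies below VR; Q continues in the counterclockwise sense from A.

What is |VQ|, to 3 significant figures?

60.3

V is at the origin; VR is horizontal with |VR| = 43.9 and R on the −x side, so R = (-43.9, 0.00). Since A1 is tangent to VR there, LR ⟂ VR, so L = R + (0, -6.2) = (-43.9, -6.20). On A1, R sits at bearing 90° from L; an 87° counterclockwise sweep puts A at bearing 177°, so A = L + 6.2·(cos 177°, sin 177°) = (-50.1, -5.88). The tangent condition forces LA to be normal to AQ, so AQ runs along (−sin 177°, cos 177°); with |AQ| = 25.6, Q = (-51.4, -31.4). Then |VQ| = |Q − V| = 60.3.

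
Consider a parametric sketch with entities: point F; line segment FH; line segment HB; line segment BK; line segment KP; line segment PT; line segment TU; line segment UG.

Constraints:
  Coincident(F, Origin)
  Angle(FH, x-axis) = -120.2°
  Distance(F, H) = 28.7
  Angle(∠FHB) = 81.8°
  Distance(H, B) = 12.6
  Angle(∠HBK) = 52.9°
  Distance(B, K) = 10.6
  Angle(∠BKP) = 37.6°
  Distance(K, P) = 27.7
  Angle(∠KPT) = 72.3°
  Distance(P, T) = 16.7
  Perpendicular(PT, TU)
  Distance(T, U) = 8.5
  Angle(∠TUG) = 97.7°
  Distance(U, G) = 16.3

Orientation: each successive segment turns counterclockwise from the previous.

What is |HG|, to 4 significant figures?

9.480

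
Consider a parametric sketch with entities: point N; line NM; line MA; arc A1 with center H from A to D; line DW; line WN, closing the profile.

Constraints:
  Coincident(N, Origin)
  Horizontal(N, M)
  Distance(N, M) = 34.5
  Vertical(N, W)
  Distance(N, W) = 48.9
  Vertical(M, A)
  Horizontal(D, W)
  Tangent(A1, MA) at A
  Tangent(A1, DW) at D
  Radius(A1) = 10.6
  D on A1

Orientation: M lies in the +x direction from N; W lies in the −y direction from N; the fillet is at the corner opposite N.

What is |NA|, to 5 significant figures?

51.547

The virtual corner opposite N is at (34.500, -48.900). The tangent condition forces HA to be normal to MA and tangency of A1 to DW means the radius HD is perpendicular to DW, with radius 10.6, so the center H sits 10.6 in from both sides at H = (23.900, -38.300). That places the tangent points at A = (34.500, -38.300) on MA and D = (23.900, -48.900) on DW. Then |NA| = |A − N| = 51.547.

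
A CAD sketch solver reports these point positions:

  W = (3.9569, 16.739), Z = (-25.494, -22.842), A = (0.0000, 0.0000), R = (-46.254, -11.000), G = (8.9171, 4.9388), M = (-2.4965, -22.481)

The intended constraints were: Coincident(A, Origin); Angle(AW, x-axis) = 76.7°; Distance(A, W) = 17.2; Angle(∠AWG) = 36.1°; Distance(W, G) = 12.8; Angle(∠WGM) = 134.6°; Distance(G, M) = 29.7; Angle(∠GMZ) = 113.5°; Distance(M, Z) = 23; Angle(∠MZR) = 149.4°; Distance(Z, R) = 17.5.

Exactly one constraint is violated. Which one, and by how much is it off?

Distance(Z, R) = 17.5 — off by 6.40.

A = (0.00, 0.00) ✓; AW at 76.70° ✓; |AW| = 17.20 ✓; ∠AWG = 36.10° ✓; |WG| = 12.80 ✓; ∠WGM = 134.6° ✓; |GM| = 29.70 ✓; ∠GMZ = 113.5° ✓; |MZ| = 23.00 ✓; ∠MZR = 149.4° ✓; |ZR| = 23.90 ✗.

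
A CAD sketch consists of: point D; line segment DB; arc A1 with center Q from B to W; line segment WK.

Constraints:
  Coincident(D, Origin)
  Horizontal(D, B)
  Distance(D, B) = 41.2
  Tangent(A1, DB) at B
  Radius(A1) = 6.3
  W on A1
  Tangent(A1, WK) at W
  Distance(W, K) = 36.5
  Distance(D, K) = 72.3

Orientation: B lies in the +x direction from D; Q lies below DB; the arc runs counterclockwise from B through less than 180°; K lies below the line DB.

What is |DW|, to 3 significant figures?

38.2

D is at the origin; DB is horizontal with |DB| = 41.2 and B on the +x side, so B = (41.2, 0.00). Since A1 is tangent to DB there, QB ⟂ DB, so Q = B + (0, -6.3) = (41.2, -6.30). Since QW ⟂ WK (tangency), |QK| = √(6.3² + 36.5²) = 37.0 regardless of where W sits on A1. So K lies on both circle(D, 72.3) and circle(Q, 37.0); the below-DB intersection is K = (62.2, -36.8). W is the foot of the tangent from K: W = (36.7, -10.7).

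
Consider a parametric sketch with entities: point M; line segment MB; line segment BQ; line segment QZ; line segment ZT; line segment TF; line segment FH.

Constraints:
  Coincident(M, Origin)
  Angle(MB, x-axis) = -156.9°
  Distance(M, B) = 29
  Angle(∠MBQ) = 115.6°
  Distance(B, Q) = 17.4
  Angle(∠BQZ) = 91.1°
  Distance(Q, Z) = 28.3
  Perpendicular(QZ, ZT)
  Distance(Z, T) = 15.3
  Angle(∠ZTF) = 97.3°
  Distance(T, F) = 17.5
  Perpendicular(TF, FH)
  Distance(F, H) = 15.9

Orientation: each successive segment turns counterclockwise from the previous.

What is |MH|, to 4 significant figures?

33.16

M is at the origin; MB runs at -156.9° with length 29.0, so B = (-26.67, -11.38). ∠MBQ = 115.6° gives BQ at -92.50° from the x-axis; with |BQ| = 17.4, Q = (-27.43, -28.76). ∠BQZ = 91.1° gives QZ at -3.600° from the x-axis; with |QZ| = 28.3, Z = (0.8104, -30.54). The perpendicularity gives ZT at right angles to QZ, so ZT runs at 86.40°; with |ZT| = 15.3, T = (1.771, -15.27). ∠ZTF = 97.3° gives TF at 169.1° from the x-axis; with |TF| = 17.5, F = (-15.41, -11.96). TF is perpendicular to FH, so FH runs at -100.9°; with |FH| = 15.9, H = (-18.42, -27.57). Then |MH| = |H − M| = 33.16.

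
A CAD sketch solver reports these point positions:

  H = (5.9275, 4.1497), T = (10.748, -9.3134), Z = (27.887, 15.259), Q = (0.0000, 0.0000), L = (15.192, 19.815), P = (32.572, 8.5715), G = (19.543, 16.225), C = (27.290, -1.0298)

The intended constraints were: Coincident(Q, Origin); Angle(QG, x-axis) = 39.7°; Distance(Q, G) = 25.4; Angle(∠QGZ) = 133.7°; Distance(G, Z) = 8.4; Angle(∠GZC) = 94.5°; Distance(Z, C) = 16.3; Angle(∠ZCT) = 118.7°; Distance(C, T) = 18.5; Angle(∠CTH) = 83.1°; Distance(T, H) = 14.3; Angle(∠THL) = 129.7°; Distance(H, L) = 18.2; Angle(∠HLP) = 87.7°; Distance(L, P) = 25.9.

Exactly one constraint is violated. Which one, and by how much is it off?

Distance(L, P) = 25.9 — off by 5.20.

Q = (0.00, 0.00) ✓; QG at 39.70° ✓; |QG| = 25.40 ✓; ∠QGZ = 133.7° ✓; |GZ| = 8.400 ✓; ∠GZC = 94.50° ✓; |ZC| = 16.30 ✓; ∠ZCT = 118.7° ✓; |CT| = 18.50 ✓; ∠CTH = 83.10° ✓; |TH| = 14.30 ✓; ∠THL = 129.7° ✓; |HL| = 18.20 ✓; ∠HLP = 87.70° ✓; |LP| = 20.70 ✗.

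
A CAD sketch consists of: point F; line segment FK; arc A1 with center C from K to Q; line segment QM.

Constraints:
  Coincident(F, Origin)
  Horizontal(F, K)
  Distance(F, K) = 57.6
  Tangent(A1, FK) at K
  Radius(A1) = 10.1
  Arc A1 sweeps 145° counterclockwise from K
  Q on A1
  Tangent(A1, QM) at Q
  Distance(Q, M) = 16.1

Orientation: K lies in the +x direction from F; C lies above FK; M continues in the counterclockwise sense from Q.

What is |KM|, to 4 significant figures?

28.58

F is at the origin; F and K share the same y with |FK| = 57.6 and K on the +x side, so K = (57.60, 0.000). Tangency of A1 to FK means the radius CK is perpendicular to FK, so C = K + (0, 10.1) = (57.60, 10.10). On A1, K sits at bearing -90° from C; a 145° counterclockwise sweep puts Q at bearing 55°, so Q = C + 10.1·(cos 55°, sin 55°) = (63.39, 18.37). Tangency of A1 to QM means the radius CQ is perpendicular to QM, so QM runs along (−sin 55°, cos 55°); with |QM| = 16.1, M = (50.20, 27.61). Then |KM| = |M − K| = 28.58.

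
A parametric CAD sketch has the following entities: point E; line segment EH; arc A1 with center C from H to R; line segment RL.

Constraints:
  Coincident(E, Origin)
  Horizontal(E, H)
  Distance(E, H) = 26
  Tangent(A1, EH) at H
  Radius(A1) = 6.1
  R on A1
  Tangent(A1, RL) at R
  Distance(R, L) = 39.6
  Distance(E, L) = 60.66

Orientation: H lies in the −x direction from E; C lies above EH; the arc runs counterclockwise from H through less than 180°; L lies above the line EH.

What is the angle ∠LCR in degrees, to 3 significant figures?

81.2°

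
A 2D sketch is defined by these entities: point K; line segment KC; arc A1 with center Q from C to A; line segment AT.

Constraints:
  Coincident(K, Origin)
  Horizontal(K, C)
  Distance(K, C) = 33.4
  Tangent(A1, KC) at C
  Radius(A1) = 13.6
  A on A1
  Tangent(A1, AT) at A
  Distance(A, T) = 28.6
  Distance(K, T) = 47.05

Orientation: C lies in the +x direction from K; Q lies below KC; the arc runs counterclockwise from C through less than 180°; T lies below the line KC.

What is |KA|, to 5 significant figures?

24.161

K is at the origin; KC is horizontal with |KC| = 33.4 and C on the +x side, so C = (33.400, 0.0000). Since A1 is tangent to KC there, QC ⟂ KC, so Q = C + (0, -13.6) = (33.400, -13.600). Since QA ⟂ AT (tangency), |QT| = √(13.6² + 28.6²) = 31.669 regardless of where A sits on A1. So T lies on both circle(K, 47.05) and circle(Q, 31.669); the below-KC intersection is T = (20.314, -42.439). A is the foot of the tangent from T: A = (19.802, -13.843).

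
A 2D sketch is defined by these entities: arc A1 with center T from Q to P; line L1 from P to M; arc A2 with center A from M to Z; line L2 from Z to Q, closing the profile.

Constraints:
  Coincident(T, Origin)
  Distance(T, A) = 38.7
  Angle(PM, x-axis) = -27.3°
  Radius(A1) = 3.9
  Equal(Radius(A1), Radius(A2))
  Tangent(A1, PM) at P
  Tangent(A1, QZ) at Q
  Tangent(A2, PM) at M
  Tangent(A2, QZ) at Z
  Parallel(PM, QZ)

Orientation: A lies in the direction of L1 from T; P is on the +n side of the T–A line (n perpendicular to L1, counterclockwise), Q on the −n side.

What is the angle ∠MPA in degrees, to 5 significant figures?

5.7546°

The slot axis is L1's direction at -27.3°, so u = (cos -27.3°, sin -27.3°) = (0.88862, -0.45865) and n = (−sin -27.3°, cos -27.3°) = (0.45865, 0.88862). T is at the origin and A lies 38.7 along u from T, so A = 38.7·u = (34.389, -17.750). Tangency of A1 to both parallel lines with radius 3.9 puts P and Q at T ± 3.9·n: P = (1.7887, 3.4656), Q = (-1.7887, -3.4656). Equal radii place M and Z the same way about A: M = A + 3.9·n = (36.178, -14.284), Z = A − 3.9·n = (32.601, -21.215). Then cos ∠MPA = PM·PA / (|PM||PA|), giving 5.7546°.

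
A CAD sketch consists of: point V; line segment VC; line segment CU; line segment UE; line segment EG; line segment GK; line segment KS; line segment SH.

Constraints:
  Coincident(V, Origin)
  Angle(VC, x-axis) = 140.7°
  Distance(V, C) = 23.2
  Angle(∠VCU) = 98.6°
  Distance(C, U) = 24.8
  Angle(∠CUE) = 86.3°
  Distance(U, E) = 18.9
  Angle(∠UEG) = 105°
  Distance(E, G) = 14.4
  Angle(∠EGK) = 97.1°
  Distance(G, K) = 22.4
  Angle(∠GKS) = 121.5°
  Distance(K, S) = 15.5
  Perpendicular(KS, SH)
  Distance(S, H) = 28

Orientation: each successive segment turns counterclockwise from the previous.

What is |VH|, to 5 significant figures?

40.682

V is at the origin; VC runs at 140.7° with length 23.2, so C = (-17.953, 14.694). ∠VCU = 98.6° gives CU at -137.90° from the x-axis; with |CU| = 24.8, U = (-36.354, -1.9321). ∠CUE = 86.3° gives UE at -44.200° from the x-axis; with |UE| = 18.9, E = (-22.804, -15.109). ∠UEG = 105.0° gives EG at 30.800° from the x-axis; with |EG| = 14.4, G = (-10.435, -7.7351). ∠EGK = 97.1° gives GK at 113.70° from the x-axis; with |GK| = 22.4, K = (-19.439, 12.776). ∠GKS = 121.5° gives KS at 172.20° from the x-axis; with |KS| = 15.5, S = (-34.796, 14.879). KS ⟂ SH, so SH runs at -97.800°; with |SH| = 28.0, H = (-38.596, -12.862). Then |VH| = |H − V| = 40.682.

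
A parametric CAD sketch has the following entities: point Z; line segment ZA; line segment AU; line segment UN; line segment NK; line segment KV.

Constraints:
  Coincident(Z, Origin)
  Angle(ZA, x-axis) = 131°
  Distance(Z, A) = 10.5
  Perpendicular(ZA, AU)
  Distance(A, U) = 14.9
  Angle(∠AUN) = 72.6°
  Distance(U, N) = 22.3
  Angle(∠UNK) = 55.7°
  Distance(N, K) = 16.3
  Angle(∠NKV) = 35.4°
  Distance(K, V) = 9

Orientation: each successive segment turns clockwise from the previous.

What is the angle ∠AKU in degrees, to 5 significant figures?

50.725°

Z is at the origin; ZA runs at 131.0° with length 10.5, so A = (-6.8886, 7.9245). ZA ⟂ AU, so AU runs at 41.000°; with |AU| = 14.9, U = (4.3566, 17.700). ∠AUN = 72.6° gives UN at -66.400° from the x-axis; with |UN| = 22.3, N = (13.284, -2.7352). ∠UNK = 55.7° gives NK at 169.30° from the x-axis; with |NK| = 16.3, K = (-2.7323, 0.29121). Then cos ∠AKU = KA·KU / (|KA||KU|), giving 50.725°.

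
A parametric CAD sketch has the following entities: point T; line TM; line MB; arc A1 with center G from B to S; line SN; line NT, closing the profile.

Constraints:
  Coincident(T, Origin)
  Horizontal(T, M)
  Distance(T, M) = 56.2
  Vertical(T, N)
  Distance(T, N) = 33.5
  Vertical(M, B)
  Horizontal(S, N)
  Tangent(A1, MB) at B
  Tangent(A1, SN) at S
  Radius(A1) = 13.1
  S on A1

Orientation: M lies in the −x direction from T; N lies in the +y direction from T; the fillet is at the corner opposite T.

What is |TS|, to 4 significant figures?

54.59

T is at the origin; T and M share the same y with |TM| = 56.2 and M on the −x side, so M = (-56.20, 0.000). TN is vertical with |TN| = 33.5 and N on the +y side, so N = (0.000, 33.50). The virtual corner opposite T is at (-56.20, 33.50). Tangency of A1 to MB means the radius GB is perpendicular to MB and tangency of A1 to SN means the radius GS is perpendicular to SN, with radius 13.1, so the center G sits 13.1 in from both sides at G = (-43.10, 20.40). That places the tangent points at B = (-56.20, 20.40) on MB and S = (-43.10, 33.50) on SN. Then |TS| = |S − T| = 54.59.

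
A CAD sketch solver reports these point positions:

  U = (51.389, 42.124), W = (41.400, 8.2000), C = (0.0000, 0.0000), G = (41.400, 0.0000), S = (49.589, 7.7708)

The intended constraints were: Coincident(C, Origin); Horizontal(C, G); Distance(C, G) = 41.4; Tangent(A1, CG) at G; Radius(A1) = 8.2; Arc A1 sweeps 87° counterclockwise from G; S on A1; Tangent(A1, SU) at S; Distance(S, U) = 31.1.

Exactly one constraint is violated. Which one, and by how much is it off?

Distance(S, U) = 31.1 — off by 3.30.

C = (0.00, 0.00) ✓; C.y = 0.00, G.y = 0.00 ✓; |CG| = 41.40 ✓; ∠(WG, GC) = 90.00° ✓; |WG| = 8.200 ✓; bearing(W→S) − bearing(W→G) = 87.00° ✓; |WS| = 8.200 ✓; ∠(WS, SU) = 90.00° ✓; |SU| = 34.40 ✗.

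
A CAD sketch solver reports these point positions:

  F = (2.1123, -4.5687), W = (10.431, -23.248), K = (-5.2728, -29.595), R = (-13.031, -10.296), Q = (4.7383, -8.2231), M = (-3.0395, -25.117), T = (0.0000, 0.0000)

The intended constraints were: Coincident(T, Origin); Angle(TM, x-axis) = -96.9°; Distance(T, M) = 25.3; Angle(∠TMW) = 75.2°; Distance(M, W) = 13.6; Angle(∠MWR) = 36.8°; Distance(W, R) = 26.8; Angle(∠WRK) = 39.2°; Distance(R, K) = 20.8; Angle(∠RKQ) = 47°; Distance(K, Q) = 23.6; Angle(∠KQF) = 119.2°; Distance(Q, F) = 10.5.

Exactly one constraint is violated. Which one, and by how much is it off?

Distance(Q, F) = 10.5 — off by 6.00.

T = (0.00, 0.00) ✓; TM at -96.90° ✓; |TM| = 25.30 ✓; ∠TMW = 75.20° ✓; |MW| = 13.60 ✓; ∠MWR = 36.80° ✓; |WR| = 26.80 ✓; ∠WRK = 39.20° ✓; |RK| = 20.80 ✓; ∠RKQ = 47.00° ✓; |KQ| = 23.60 ✓; ∠KQF = 119.2° ✓; |QF| = 4.500 ✗.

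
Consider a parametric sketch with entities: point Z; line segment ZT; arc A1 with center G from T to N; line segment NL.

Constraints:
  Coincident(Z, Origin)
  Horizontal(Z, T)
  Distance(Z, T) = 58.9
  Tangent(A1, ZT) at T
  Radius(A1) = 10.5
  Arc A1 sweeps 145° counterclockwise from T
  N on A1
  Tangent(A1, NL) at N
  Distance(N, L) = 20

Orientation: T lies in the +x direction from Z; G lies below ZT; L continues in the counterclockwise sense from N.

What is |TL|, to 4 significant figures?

32.28

Z is at the origin; Z and T share the same y with |ZT| = 58.9 and T on the +x side, so T = (58.90, 0.000). Since A1 is tangent to ZT there, GT ⟂ ZT, so G = T + (0, -10.5) = (58.90, -10.50). On A1, T sits at bearing 90° from G; a 145° counterclockwise sweep puts N at bearing 235°, so N = G + 10.5·(cos 235°, sin 235°) = (52.88, -19.10). Tangency of A1 to NL means the radius GN is perpendicular to NL, so NL runs along (−sin 235°, cos 235°); with |NL| = 20.0, L = (69.26, -30.57). Then |TL| = |L − T| = 32.28.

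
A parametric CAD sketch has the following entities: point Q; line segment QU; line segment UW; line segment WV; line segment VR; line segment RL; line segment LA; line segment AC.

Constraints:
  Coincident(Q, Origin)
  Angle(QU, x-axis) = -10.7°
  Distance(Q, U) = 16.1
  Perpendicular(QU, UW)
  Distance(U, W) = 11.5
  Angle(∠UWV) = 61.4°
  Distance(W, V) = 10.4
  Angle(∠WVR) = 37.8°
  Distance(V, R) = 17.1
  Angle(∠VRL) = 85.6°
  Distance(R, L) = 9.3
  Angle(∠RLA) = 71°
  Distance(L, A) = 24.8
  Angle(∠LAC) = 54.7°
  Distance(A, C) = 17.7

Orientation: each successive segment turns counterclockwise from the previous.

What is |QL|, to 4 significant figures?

27.87

Q is at the origin; QU runs at -10.7° with length 16.1, so U = (15.82, -2.989). The perpendicularity gives UW at right angles to QU, so UW runs at 79.30°; with |UW| = 11.5, W = (17.96, 8.311). ∠UWV = 61.4° gives WV at -162.1° from the x-axis; with |WV| = 10.4, V = (8.059, 5.114). ∠WVR = 37.8° gives VR at -19.90° from the x-axis; with |VR| = 17.1, R = (24.14, -0.7062). ∠VRL = 85.6° gives RL at 74.50° from the x-axis; with |RL| = 9.3, L = (26.62, 8.256). Then |QL| = |L − Q| = 27.87.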